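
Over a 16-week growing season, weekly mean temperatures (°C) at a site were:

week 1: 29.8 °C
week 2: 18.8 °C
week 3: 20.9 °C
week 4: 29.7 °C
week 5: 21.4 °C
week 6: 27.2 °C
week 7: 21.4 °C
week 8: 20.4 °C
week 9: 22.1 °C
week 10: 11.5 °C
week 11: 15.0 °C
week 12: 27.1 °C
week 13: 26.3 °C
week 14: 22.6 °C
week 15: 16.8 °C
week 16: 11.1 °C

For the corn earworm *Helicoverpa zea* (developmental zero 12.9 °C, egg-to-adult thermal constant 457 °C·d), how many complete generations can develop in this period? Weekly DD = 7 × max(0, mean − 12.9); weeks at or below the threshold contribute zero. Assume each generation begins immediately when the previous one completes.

2 generations

Weekly DD (7 × max(0, T̄ − 12.9)): 118.3, 41.3, 56.0, 117.6, 59.5, 100.1, 59.5, 52.5, 64.4, 0.0, 14.7, 99.4, 93.8, 67.9, 27.3, 0.0.
Season total = 972.3 DD.
Complete generations = ⌊972.3 / 457⌋ = 2.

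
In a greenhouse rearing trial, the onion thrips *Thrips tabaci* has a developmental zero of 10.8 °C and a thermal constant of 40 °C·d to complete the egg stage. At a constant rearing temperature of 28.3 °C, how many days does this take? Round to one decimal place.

Daily accumulation = 28.3 − 10.8 = 17.5 DD/day.
Duration = 40 / 17.5 = 2.286 ≈ 2.3 days.

2.3 days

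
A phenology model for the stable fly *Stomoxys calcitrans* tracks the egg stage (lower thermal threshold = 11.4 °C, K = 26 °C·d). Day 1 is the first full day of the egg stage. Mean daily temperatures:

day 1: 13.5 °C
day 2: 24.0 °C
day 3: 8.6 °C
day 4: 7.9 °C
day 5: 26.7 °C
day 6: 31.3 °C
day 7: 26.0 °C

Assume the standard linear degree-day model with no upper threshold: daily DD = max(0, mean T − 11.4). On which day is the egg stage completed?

day 5

Daily DD above 11.4 °C: 2.1, 12.6, 0.0, 0.0, 15.3, 19.9, 14.6.
Cumulative: 2.1, 14.7, 14.7, 14.7, 30.0, 49.9, 64.5.
The total first reaches 26 DD on day 5.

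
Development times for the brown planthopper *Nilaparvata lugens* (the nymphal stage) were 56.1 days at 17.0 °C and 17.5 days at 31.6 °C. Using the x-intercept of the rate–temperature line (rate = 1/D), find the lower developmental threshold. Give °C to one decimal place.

10.4 °C

Under the model K = D·(T − T_b), so D₁·(T₁ − T_b) = D₂·(T₂ − T_b).
56.1·(17.0 − T_b) = 17.5·(31.6 − T_b)
T_b = (56.1·17.0 − 17.5·31.6) / (56.1 − 17.5) = 400.70 / 38.6 = 10.381 °C ≈ 10.4 °C.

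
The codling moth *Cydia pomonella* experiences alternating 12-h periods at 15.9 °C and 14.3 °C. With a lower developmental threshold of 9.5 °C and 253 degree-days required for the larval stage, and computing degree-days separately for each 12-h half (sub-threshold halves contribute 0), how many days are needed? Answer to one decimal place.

45.2 days

Day half: max(0, 15.9 − 9.5) × 0.5 = 6.4 × 0.5 = 3.20 DD.
Night half: max(0, 14.3 − 9.5) × 0.5 = 4.8 × 0.5 = 2.40 DD.
Per 24 h: 5.60 DD/day.
Duration = 253 / 5.60 = 45.179 ≈ 45.2 days.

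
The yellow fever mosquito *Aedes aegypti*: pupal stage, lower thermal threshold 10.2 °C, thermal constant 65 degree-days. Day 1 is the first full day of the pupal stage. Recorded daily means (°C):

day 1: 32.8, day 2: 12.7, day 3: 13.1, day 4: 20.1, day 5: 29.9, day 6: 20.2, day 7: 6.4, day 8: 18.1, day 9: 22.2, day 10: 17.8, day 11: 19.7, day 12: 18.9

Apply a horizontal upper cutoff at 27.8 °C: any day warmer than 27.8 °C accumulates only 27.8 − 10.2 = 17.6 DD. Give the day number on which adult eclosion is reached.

Daily DD above 10.2 °C (capped at 17.6): 17.6, 2.5, 2.9, 9.9, 17.6, 10.0, 0.0, 7.9, 12.0, 7.6, 9.5, 8.7.
Cumulative: 17.6, 20.1, 23.0, 32.9, 50.5, 60.5, 60.5, 68.4, 80.4, 88.0, 97.5, 106.2.
The total first reaches 65 DD on day 8.

day 8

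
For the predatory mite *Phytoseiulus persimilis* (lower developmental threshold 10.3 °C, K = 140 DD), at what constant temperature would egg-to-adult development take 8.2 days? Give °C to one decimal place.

27.4 °C

Required daily accumulation = 140 / 8.2 = 17.073 DD/day.
T = T_base + 17.073 = 10.3 + 17.073 = 27.373 ≈ 27.4 °C.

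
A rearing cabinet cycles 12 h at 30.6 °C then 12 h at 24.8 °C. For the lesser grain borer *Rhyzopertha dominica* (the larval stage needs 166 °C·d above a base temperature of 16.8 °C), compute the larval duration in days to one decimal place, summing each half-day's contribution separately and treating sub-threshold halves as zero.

15.2 days

Day half: max(0, 30.6 − 16.8) × 0.5 = 13.8 × 0.5 = 6.90 DD.
Night half: max(0, 24.8 − 16.8) × 0.5 = 8.0 × 0.5 = 4.00 DD.
Per 24 h: 10.90 DD/day.
Duration = 166 / 10.90 = 15.229 ≈ 15.2 days.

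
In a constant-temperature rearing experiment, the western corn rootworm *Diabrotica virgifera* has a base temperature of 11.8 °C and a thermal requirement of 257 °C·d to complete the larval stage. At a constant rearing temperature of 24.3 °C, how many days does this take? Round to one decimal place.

Daily accumulation = 24.3 − 11.8 = 12.5 DD/day.
Duration = 257 / 12.5 = 20.560 ≈ 20.6 days.

20.6 days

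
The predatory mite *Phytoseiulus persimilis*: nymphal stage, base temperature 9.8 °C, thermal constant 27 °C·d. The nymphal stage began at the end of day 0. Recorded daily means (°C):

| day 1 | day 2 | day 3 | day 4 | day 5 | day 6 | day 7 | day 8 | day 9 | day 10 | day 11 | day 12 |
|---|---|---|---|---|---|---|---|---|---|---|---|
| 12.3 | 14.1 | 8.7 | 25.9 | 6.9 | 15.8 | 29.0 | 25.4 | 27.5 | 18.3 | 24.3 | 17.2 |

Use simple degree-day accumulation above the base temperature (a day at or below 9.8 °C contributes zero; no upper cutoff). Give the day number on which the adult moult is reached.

Daily DD above 9.8 °C: 2.5, 4.3, 0.0, 16.1, 0.0, 6.0, 19.2, 15.6, 17.7, 8.5, 14.5, 7.4.
Cumulative: 2.5, 6.8, 6.8, 22.9, 22.9, 28.9, 48.1, 63.7, 81.4, 89.9, 104.4, 111.8.
The total first reaches 27 DD on day 6.

day 6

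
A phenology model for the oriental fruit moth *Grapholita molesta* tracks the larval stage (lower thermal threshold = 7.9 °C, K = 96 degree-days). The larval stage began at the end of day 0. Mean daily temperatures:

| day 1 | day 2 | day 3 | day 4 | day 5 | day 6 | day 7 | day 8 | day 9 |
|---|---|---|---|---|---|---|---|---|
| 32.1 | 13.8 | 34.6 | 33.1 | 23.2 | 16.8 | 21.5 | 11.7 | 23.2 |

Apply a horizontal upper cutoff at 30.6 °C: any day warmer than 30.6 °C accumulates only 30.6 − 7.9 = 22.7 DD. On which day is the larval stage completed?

day 6

Daily DD above 7.9 °C (capped at 22.7): 22.7, 5.9, 22.7, 22.7, 15.3, 8.9, 13.6, 3.8, 15.3.
Cumulative: 22.7, 28.6, 51.3, 74.0, 89.3, 98.2, 111.8, 115.6, 130.9.
The total first reaches 96 DD on day 6.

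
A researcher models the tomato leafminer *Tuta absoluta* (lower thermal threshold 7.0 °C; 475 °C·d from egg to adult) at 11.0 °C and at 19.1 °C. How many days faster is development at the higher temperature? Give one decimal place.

79.5 days

At 11.0 °C: 475 / (11.0 − 7.0) = 475 / 4.0 = 118.750 d.
At 19.1 °C: 475 / (19.1 − 7.0) = 475 / 12.1 = 39.256 d.
Difference = |118.750 − 39.256| = 79.494 ≈ 79.5 days.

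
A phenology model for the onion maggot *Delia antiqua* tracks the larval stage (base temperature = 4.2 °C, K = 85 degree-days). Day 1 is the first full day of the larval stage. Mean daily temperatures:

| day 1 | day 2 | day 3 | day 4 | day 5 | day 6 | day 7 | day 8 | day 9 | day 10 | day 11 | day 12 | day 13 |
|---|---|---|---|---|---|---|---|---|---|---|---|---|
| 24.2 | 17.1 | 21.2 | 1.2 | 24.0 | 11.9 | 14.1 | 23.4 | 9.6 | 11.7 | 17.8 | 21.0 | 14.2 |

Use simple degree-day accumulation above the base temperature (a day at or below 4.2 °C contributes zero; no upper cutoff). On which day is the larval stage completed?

Daily DD above 4.2 °C: 20.0, 12.9, 17.0, 0.0, 19.8, 7.7, 9.9, 19.2, 5.4, 7.5, 13.6, 16.8, 10.0.
Cumulative: 20.0, 32.9, 49.9, 49.9, 69.7, 77.4, 87.3, 106.5, 111.9, 119.4, 133.0, 149.8, 159.8.
The total first reaches 85 DD on day 7.

day 7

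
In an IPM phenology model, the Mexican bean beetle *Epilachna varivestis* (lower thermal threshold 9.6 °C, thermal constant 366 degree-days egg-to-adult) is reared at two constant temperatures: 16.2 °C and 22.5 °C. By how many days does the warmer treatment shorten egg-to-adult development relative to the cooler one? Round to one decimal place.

At 16.2 °C: 366 / (16.2 − 9.6) = 366 / 6.6 = 55.455 d.
At 22.5 °C: 366 / (22.5 − 9.6) = 366 / 12.9 = 28.372 d.
Difference = |55.455 − 28.372| = 27.082 ≈ 27.1 days.

27.1 days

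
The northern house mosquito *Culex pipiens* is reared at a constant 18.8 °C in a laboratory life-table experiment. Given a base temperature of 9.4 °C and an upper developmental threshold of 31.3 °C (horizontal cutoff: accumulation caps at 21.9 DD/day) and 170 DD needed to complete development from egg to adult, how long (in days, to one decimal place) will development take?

18.1 days

Daily accumulation = 18.8 − 9.4 = 9.4 DD/day.
Duration = 170 / 9.4 = 18.085 ≈ 18.1 days.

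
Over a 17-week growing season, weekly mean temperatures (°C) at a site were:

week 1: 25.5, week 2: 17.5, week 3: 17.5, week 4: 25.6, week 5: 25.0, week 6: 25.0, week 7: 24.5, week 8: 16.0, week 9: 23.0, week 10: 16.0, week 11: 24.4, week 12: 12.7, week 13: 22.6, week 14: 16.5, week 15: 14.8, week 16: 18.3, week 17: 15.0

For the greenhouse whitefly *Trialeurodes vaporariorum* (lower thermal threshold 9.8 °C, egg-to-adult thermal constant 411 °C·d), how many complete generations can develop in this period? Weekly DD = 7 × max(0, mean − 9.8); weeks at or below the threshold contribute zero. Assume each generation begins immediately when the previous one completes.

2 generations

Weekly DD (7 × max(0, T̄ − 9.8)): 109.9, 53.9, 53.9, 110.6, 106.4, 106.4, 102.9, 43.4, 92.4, 43.4, 102.2, 20.3, 89.6, 46.9, 35.0, 59.5, 36.4.
Season total = 1213.1 DD.
Complete generations = ⌊1213.1 / 411⌋ = 2.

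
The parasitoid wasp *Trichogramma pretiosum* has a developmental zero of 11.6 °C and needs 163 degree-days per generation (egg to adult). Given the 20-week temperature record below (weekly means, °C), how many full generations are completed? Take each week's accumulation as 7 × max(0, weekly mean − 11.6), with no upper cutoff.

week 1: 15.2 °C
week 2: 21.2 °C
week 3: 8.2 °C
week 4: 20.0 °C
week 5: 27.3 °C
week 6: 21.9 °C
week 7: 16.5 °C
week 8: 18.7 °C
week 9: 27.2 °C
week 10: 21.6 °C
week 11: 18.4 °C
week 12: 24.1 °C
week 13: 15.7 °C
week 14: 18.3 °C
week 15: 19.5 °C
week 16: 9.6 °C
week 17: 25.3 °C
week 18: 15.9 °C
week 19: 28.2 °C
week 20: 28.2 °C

Weekly DD (7 × max(0, T̄ − 11.6)): 25.2, 67.2, 0.0, 58.8, 109.9, 72.1, 34.3, 49.7, 109.2, 70.0, 47.6, 87.5, 28.7, 46.9, 55.3, 0.0, 95.9, 30.1, 116.2, 116.2.
Season total = 1220.8 DD.
Complete generations = ⌊1220.8 / 163⌋ = 7.

7 generations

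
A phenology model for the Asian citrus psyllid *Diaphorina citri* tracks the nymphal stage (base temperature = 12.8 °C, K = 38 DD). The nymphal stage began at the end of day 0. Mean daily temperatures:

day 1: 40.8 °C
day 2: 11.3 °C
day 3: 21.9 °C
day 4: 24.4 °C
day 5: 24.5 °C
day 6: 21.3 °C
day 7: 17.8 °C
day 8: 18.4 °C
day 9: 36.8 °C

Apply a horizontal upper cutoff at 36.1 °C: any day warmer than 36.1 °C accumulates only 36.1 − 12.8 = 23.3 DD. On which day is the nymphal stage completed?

day 4

Daily DD above 12.8 °C (capped at 23.3): 23.3, 0.0, 9.1, 11.6, 11.7, 8.5, 5.0, 5.6, 23.3.
Cumulative: 23.3, 23.3, 32.4, 44.0, 55.7, 64.2, 69.2, 74.8, 98.1.
The total first reaches 38 DD on day 4.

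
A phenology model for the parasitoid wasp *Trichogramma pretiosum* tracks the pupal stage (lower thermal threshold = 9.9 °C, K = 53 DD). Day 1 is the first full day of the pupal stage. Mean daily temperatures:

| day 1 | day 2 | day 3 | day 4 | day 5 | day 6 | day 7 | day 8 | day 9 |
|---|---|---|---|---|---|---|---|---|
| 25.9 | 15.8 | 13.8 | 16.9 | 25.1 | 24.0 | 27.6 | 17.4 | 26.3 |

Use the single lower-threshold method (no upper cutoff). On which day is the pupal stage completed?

day 6

Daily DD above 9.9 °C: 16.0, 5.9, 3.9, 7.0, 15.2, 14.1, 17.7, 7.5, 16.4.
Cumulative: 16.0, 21.9, 25.8, 32.8, 48.0, 62.1, 79.8, 87.3, 103.7.
The total first reaches 53 DD on day 6.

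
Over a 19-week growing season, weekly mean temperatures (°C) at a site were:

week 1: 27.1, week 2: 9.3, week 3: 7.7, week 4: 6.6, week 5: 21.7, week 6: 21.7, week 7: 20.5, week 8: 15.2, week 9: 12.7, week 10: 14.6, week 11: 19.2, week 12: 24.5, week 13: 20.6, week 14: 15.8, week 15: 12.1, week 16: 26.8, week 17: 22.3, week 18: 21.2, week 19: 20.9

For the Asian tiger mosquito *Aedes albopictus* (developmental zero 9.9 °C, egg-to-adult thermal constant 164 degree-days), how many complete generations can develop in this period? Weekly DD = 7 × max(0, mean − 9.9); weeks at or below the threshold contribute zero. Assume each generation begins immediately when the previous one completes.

Weekly DD (7 × max(0, T̄ − 9.9)): 120.4, 0.0, 0.0, 0.0, 82.6, 82.6, 74.2, 37.1, 19.6, 32.9, 65.1, 102.2, 74.9, 41.3, 15.4, 118.3, 86.8, 79.1, 77.0.
Season total = 1109.5 DD.
Complete generations = ⌊1109.5 / 164⌋ = 6.

6 generations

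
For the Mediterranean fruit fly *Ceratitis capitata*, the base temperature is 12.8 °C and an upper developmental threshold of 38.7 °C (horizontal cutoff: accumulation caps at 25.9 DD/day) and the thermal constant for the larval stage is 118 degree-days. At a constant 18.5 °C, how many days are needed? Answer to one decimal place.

Daily accumulation = 18.5 − 12.8 = 5.7 DD/day.
Duration = 118 / 5.7 = 20.702 ≈ 20.7 days.

20.7 days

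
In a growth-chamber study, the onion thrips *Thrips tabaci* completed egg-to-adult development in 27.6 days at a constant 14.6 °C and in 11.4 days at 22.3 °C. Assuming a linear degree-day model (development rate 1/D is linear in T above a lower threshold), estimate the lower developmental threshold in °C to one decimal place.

Linear rate model ⇒ the product D·(T − T_b) is constant across temperatures.
27.6·(14.6 − T_b) = 11.4·(22.3 − T_b)
T_b = (27.6·14.6 − 11.4·22.3) / (27.6 − 11.4) = 148.74 / 16.2 = 9.181 °C ≈ 9.2 °C.

9.2 °C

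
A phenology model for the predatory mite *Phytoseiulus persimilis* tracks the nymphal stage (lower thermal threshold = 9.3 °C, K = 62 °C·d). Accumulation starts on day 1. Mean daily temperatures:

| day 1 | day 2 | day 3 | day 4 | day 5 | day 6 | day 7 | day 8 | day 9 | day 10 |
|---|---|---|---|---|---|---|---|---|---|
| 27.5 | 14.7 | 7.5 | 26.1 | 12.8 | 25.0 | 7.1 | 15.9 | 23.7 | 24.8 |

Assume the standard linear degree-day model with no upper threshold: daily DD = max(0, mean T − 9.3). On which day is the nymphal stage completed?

day 8

Daily DD above 9.3 °C: 18.2, 5.4, 0.0, 16.8, 3.5, 15.7, 0.0, 6.6, 14.4, 15.5.
Cumulative: 18.2, 23.6, 23.6, 40.4, 43.9, 59.6, 59.6, 66.2, 80.6, 96.1.
The total first reaches 62 DD on day 8.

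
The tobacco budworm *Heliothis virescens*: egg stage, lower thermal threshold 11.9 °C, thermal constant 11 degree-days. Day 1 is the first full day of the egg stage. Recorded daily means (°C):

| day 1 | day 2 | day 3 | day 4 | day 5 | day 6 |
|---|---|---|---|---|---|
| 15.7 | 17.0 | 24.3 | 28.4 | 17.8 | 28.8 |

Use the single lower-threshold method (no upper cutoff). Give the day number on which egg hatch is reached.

day 3

Daily DD above 11.9 °C: 3.8, 5.1, 12.4, 16.5, 5.9, 16.9.
Cumulative: 3.8, 8.9, 21.3, 37.8, 43.7, 60.6.
The total first reaches 11 DD on day 3.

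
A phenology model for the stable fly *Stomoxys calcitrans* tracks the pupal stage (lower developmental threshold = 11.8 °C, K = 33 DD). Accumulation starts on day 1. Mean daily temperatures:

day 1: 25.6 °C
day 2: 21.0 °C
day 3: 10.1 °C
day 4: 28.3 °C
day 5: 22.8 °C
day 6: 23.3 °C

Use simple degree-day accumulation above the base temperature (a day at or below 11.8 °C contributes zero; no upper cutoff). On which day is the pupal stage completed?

day 4

Daily DD above 11.8 °C: 13.8, 9.2, 0.0, 16.5, 11.0, 11.5.
Cumulative: 13.8, 23.0, 23.0, 39.5, 50.5, 62.0.
The total first reaches 33 DD on day 4.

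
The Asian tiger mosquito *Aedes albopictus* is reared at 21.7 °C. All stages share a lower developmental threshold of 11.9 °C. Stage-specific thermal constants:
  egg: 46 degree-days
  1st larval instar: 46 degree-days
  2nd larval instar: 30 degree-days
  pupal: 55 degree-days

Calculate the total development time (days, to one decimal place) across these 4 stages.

18.1 days

Daily accumulation at 21.7 °C = 21.7 − 11.9 = 9.8 DD/day.
Total K = 46 + 46 + 30 + 55 = 177 DD.
Total duration = 177 / 9.8 = 18.061 ≈ 18.1 days.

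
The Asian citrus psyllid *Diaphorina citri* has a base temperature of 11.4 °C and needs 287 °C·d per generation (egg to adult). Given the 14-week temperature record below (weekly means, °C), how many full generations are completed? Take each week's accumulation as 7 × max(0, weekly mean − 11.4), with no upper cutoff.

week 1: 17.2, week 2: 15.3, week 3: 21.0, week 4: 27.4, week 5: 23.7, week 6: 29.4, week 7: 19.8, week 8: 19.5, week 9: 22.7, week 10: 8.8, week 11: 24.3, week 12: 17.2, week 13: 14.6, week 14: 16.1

Weekly DD (7 × max(0, T̄ − 11.4)): 40.6, 27.3, 67.2, 112.0, 86.1, 126.0, 58.8, 56.7, 79.1, 0.0, 90.3, 40.6, 22.4, 32.9.
Season total = 840.0 DD.
Complete generations = ⌊840.0 / 287⌋ = 2.

2 generations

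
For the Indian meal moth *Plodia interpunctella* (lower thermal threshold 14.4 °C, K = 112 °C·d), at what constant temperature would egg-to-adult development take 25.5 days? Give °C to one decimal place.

Required daily accumulation = 112 / 25.5 = 4.392 DD/day.
T = T_base + 4.392 = 14.4 + 4.392 = 18.792 ≈ 18.8 °C.

18.8 °C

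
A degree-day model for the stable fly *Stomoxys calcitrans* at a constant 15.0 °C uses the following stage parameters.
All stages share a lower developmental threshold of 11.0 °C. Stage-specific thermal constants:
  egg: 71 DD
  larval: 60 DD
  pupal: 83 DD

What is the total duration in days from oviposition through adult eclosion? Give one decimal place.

53.5 days

Daily accumulation at 15.0 °C = 15.0 − 11.0 = 4.0 DD/day.
Total K = 71 + 60 + 83 = 214 DD.
Total duration = 214 / 4.0 = 53.500 ≈ 53.5 days.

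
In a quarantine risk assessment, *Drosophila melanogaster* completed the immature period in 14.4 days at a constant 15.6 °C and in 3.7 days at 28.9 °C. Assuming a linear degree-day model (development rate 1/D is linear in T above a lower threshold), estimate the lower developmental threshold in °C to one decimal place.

Linear rate model ⇒ the product D·(T − T_b) is constant across temperatures.
14.4·(15.6 − T_b) = 3.7·(28.9 − T_b)
T_b = (14.4·15.6 − 3.7·28.9) / (14.4 − 3.7) = 117.71 / 10.7 = 11.001 °C ≈ 11.0 °C.

11.0 °C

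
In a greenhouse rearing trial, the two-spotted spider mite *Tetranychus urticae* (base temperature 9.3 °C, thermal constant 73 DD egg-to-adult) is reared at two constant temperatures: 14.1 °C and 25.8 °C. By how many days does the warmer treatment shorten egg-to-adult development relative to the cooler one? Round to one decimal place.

10.8 days

At 14.1 °C: 73 / (14.1 − 9.3) = 73 / 4.8 = 15.208 d.
At 25.8 °C: 73 / (25.8 − 9.3) = 73 / 16.5 = 4.424 d.
Difference = |15.208 − 4.424| = 10.784 ≈ 10.8 days.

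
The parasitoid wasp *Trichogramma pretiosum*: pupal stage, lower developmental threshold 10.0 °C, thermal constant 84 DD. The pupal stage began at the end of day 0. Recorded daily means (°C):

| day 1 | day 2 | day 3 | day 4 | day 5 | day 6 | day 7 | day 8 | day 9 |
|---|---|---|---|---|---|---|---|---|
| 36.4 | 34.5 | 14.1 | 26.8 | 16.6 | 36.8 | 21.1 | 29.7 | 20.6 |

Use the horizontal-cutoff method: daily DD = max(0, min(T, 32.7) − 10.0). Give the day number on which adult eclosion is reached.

Daily DD above 10.0 °C (capped at 22.7): 22.7, 22.7, 4.1, 16.8, 6.6, 22.7, 11.1, 19.7, 10.6.
Cumulative: 22.7, 45.4, 49.5, 66.3, 72.9, 95.6, 106.7, 126.4, 137.0.
The total first reaches 84 DD on day 6.

day 6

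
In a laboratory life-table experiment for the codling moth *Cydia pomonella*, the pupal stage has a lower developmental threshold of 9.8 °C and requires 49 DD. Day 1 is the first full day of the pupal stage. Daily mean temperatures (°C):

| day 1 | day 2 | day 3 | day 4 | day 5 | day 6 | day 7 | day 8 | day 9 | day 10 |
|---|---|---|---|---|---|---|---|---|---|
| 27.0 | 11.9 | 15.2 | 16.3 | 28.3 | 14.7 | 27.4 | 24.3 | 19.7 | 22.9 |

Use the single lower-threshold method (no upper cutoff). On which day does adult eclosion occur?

day 5

Daily DD above 9.8 °C: 17.2, 2.1, 5.4, 6.5, 18.5, 4.9, 17.6, 14.5, 9.9, 13.1.
Cumulative: 17.2, 19.3, 24.7, 31.2, 49.7, 54.6, 72.2, 86.7, 96.6, 109.7.
The total first reaches 49 DD on day 5.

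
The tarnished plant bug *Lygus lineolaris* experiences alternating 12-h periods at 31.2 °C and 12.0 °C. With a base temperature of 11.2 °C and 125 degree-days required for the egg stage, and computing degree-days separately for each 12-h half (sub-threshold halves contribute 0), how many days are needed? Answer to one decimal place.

12.0 days

Day half: max(0, 31.2 − 11.2) × 0.5 = 20.0 × 0.5 = 10.00 DD.
Night half: max(0, 12.0 − 11.2) × 0.5 = 0.8 × 0.5 = 0.40 DD.
Per 24 h: 10.40 DD/day.
Duration = 125 / 10.40 = 12.019 ≈ 12.0 days.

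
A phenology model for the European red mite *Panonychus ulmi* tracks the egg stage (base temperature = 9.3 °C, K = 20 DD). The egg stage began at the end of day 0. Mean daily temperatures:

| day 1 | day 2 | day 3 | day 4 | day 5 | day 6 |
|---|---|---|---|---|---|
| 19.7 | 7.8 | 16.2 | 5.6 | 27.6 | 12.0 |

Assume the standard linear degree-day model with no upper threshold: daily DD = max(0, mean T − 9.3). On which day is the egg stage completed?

Daily DD above 9.3 °C: 10.4, 0.0, 6.9, 0.0, 18.3, 2.7.
Cumulative: 10.4, 10.4, 17.3, 17.3, 35.6, 38.3.
The total first reaches 20 DD on day 5.

day 5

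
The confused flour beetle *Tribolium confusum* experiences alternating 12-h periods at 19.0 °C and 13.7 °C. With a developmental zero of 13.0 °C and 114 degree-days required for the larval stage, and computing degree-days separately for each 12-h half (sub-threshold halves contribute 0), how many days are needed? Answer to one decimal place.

Day half: max(0, 19.0 − 13.0) × 0.5 = 6.0 × 0.5 = 3.00 DD.
Night half: max(0, 13.7 − 13.0) × 0.5 = 0.7 × 0.5 = 0.35 DD.
Per 24 h: 3.35 DD/day.
Duration = 114 / 3.35 = 34.030 ≈ 34.0 days.

34.0 days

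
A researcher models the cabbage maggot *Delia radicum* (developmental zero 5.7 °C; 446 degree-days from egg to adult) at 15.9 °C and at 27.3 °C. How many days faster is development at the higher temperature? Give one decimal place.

At 15.9 °C: 446 / (15.9 − 5.7) = 446 / 10.2 = 43.725 d.
At 27.3 °C: 446 / (27.3 − 5.7) = 446 / 21.6 = 20.648 d.
Difference = |43.725 − 20.648| = 23.077 ≈ 23.1 days.

23.1 days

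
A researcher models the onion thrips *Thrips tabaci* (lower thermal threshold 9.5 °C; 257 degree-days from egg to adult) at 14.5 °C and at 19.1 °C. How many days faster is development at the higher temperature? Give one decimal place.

At 14.5 °C: 257 / (14.5 − 9.5) = 257 / 5.0 = 51.400 d.
At 19.1 °C: 257 / (19.1 − 9.5) = 257 / 9.6 = 26.771 d.
Difference = |51.400 − 26.771| = 24.629 ≈ 24.6 days.

24.6 days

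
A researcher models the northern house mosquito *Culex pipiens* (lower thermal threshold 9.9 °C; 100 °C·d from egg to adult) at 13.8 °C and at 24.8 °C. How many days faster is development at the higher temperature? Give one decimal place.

18.9 days

At 13.8 °C: 100 / (13.8 − 9.9) = 100 / 3.9 = 25.641 d.
At 24.8 °C: 100 / (24.8 − 9.9) = 100 / 14.9 = 6.711 d.
Difference = |25.641 − 6.711| = 18.930 ≈ 18.9 days.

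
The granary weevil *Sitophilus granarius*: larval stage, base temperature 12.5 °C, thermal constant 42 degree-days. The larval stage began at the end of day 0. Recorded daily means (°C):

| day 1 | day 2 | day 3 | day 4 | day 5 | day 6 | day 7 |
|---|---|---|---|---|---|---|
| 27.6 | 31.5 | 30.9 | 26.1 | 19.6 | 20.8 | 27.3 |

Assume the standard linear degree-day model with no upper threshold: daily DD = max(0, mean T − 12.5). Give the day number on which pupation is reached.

Daily DD above 12.5 °C: 15.1, 19.0, 18.4, 13.6, 7.1, 8.3, 14.8.
Cumulative: 15.1, 34.1, 52.5, 66.1, 73.2, 81.5, 96.3.
The total first reaches 42 DD on day 3.

day 3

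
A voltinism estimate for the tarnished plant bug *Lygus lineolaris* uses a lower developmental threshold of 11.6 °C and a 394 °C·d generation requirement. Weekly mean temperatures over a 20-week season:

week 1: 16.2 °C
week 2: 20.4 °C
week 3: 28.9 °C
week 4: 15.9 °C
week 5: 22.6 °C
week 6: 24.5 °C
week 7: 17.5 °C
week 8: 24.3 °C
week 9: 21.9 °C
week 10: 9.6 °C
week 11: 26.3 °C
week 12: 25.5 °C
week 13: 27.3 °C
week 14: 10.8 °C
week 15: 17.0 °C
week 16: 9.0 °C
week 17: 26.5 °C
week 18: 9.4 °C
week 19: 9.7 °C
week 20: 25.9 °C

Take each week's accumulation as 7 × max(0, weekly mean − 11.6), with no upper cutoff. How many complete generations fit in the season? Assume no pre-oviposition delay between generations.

Weekly DD (7 × max(0, T̄ − 11.6)): 32.2, 61.6, 121.1, 30.1, 77.0, 90.3, 41.3, 88.9, 72.1, 0.0, 102.9, 97.3, 109.9, 0.0, 37.8, 0.0, 104.3, 0.0, 0.0, 100.1.
Season total = 1166.9 DD.
Complete generations = ⌊1166.9 / 394⌋ = 2.

2 generations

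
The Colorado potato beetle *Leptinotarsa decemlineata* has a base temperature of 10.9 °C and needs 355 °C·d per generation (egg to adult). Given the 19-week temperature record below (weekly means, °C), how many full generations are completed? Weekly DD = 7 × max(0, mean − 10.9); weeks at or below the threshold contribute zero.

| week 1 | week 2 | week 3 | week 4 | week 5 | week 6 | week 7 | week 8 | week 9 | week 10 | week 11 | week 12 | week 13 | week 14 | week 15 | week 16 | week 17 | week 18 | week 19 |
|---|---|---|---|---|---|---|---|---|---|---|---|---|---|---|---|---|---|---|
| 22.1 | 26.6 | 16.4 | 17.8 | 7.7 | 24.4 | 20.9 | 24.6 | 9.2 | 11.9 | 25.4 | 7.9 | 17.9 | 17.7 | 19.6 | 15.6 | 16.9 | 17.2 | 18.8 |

Weekly DD (7 × max(0, T̄ − 10.9)): 78.4, 109.9, 38.5, 48.3, 0.0, 94.5, 70.0, 95.9, 0.0, 7.0, 101.5, 0.0, 49.0, 47.6, 60.9, 32.9, 42.0, 44.1, 55.3.
Season total = 975.8 DD.
Complete generations = ⌊975.8 / 355⌋ = 2.

2 generations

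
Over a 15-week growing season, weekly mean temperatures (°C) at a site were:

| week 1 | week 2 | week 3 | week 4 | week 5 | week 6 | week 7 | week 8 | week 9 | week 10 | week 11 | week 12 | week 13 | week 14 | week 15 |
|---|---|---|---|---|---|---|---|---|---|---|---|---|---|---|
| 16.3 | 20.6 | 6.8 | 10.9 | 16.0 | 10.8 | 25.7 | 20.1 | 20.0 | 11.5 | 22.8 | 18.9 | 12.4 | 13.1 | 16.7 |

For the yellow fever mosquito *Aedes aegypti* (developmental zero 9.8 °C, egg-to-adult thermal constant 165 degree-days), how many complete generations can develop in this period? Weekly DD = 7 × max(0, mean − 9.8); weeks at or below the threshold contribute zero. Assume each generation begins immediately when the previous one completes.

4 generations

Weekly DD (7 × max(0, T̄ − 9.8)): 45.5, 75.6, 0.0, 7.7, 43.4, 7.0, 111.3, 72.1, 71.4, 11.9, 91.0, 63.7, 18.2, 23.1, 48.3.
Season total = 690.2 DD.
Complete generations = ⌊690.2 / 165⌋ = 4.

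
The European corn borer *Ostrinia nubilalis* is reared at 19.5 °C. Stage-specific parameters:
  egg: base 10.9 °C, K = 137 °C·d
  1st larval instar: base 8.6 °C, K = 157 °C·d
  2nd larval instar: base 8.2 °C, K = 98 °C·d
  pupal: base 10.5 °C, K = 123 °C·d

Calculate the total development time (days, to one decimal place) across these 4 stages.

egg: 137 / (19.5 − 10.9) = 137 / 8.6 = 15.930 d.
1st larval instar: 157 / (19.5 − 8.6) = 157 / 10.9 = 14.404 d.
2nd larval instar: 98 / (19.5 − 8.2) = 98 / 11.3 = 8.673 d.
pupal: 123 / (19.5 − 10.5) = 123 / 9.0 = 13.667 d.
Sum = 52.673 ≈ 52.7 days.

52.7 days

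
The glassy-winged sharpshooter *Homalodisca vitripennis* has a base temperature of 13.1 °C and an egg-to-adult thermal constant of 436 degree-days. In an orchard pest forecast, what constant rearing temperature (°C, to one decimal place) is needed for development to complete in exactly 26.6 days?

Required daily accumulation = 436 / 26.6 = 16.391 DD/day.
T = T_base + 16.391 = 13.1 + 16.391 = 29.491 ≈ 29.5 °C.

29.5 °C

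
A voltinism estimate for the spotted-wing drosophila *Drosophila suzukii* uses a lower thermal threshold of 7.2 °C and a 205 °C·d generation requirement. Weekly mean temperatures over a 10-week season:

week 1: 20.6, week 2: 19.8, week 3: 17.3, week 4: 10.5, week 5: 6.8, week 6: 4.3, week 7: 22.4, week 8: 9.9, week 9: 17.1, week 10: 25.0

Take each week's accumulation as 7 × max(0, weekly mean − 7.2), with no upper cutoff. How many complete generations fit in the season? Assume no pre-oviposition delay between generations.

Weekly DD (7 × max(0, T̄ − 7.2)): 93.8, 88.2, 70.7, 23.1, 0.0, 0.0, 106.4, 18.9, 69.3, 124.6.
Season total = 595.0 DD.
Complete generations = ⌊595.0 / 205⌋ = 2.

2 generations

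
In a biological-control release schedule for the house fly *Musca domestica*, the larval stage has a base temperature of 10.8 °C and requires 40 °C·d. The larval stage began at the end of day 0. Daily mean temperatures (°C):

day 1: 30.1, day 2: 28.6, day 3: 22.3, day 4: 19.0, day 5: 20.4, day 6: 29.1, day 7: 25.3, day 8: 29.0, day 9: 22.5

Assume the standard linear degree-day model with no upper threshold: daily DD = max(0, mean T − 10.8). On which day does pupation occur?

day 3

Daily DD above 10.8 °C: 19.3, 17.8, 11.5, 8.2, 9.6, 18.3, 14.5, 18.2, 11.7.
Cumulative: 19.3, 37.1, 48.6, 56.8, 66.4, 84.7, 99.2, 117.4, 129.1.
The total first reaches 40 DD on day 3.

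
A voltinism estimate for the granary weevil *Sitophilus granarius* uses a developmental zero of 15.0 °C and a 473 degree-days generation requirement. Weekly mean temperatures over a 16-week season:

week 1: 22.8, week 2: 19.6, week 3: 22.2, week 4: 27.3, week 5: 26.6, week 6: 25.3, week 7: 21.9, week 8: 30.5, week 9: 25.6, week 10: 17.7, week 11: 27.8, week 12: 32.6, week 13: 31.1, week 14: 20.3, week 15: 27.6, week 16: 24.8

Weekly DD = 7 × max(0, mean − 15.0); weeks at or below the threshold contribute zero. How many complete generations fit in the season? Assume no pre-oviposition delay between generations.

2 generations

Weekly DD (7 × max(0, T̄ − 15.0)): 54.6, 32.2, 50.4, 86.1, 81.2, 72.1, 48.3, 108.5, 74.2, 18.9, 89.6, 123.2, 112.7, 37.1, 88.2, 68.6.
Season total = 1145.9 DD.
Complete generations = ⌊1145.9 / 473⌋ = 2.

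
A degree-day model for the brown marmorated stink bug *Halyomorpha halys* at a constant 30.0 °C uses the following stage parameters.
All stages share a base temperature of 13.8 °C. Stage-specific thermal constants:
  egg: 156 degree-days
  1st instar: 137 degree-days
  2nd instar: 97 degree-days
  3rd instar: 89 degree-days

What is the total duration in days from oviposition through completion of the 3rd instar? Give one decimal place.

Daily accumulation at 30.0 °C = 30.0 − 13.8 = 16.2 DD/day.
Total K = 156 + 137 + 97 + 89 = 479 DD.
Total duration = 479 / 16.2 = 29.568 ≈ 29.6 days.

29.6 days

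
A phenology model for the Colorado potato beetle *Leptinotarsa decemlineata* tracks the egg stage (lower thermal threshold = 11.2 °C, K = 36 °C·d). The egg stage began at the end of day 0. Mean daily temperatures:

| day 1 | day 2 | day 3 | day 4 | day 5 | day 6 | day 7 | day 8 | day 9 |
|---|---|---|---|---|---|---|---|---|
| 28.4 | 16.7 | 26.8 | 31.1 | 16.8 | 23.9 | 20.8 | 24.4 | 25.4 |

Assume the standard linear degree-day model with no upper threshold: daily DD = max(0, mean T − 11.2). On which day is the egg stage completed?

day 3

Daily DD above 11.2 °C: 17.2, 5.5, 15.6, 19.9, 5.6, 12.7, 9.6, 13.2, 14.2.
Cumulative: 17.2, 22.7, 38.3, 58.2, 63.8, 76.5, 86.1, 99.3, 113.5.
The total first reaches 36 DD on day 3.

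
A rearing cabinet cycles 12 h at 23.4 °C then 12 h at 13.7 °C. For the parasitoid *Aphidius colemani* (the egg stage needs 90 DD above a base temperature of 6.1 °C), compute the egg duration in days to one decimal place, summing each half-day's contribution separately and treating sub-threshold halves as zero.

7.2 days

Day half: max(0, 23.4 − 6.1) × 0.5 = 17.3 × 0.5 = 8.65 DD.
Night half: max(0, 13.7 − 6.1) × 0.5 = 7.6 × 0.5 = 3.80 DD.
Per 24 h: 12.45 DD/day.
Duration = 90 / 12.45 = 7.229 ≈ 7.2 days.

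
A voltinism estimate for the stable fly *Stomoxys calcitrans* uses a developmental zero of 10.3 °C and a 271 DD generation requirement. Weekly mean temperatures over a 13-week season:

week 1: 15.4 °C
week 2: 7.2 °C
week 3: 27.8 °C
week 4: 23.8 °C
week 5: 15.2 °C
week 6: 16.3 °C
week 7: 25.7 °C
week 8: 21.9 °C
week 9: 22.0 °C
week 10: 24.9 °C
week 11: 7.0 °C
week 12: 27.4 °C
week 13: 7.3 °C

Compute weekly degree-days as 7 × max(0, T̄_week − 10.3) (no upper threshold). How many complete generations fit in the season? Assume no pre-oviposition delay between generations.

3 generations

Weekly DD (7 × max(0, T̄ − 10.3)): 35.7, 0.0, 122.5, 94.5, 34.3, 42.0, 107.8, 81.2, 81.9, 102.2, 0.0, 119.7, 0.0.
Season total = 821.8 DD.
Complete generations = ⌊821.8 / 271⌋ = 3.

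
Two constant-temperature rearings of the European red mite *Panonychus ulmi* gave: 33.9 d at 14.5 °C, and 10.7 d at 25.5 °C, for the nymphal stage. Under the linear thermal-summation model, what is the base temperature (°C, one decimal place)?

9.4 °C

Equal thermal constants: D₁(T₁ − T_b) = D₂(T₂ − T_b).
33.9·(14.5 − T_b) = 10.7·(25.5 − T_b)
T_b = (33.9·14.5 − 10.7·25.5) / (33.9 − 10.7) = 218.70 / 23.2 = 9.427 °C ≈ 9.4 °C.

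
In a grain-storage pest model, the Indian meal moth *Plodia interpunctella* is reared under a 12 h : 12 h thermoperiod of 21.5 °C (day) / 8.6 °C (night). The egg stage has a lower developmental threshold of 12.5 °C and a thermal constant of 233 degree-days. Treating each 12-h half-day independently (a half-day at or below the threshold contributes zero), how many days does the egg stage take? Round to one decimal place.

51.8 days

Day half: max(0, 21.5 − 12.5) × 0.5 = 9.0 × 0.5 = 4.50 DD.
Night half: max(0, 8.6 − 12.5) × 0.5 = 0.0 × 0.5 = 0.00 DD.
Per 24 h: 4.50 DD/day.
Duration = 233 / 4.50 = 51.778 ≈ 51.8 days.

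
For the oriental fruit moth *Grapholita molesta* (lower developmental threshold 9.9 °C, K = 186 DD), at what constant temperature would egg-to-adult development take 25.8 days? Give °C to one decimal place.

17.1 °C

Required daily accumulation = 186 / 25.8 = 7.209 DD/day.
T = T_base + 7.209 = 9.9 + 7.209 = 17.109 ≈ 17.1 °C.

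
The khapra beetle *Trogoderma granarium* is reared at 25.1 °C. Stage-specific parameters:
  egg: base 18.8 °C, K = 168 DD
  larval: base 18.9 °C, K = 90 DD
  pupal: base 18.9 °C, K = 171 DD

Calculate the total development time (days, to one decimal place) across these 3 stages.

68.8 days

egg: 168 / (25.1 − 18.8) = 168 / 6.3 = 26.667 d.
larval: 90 / (25.1 − 18.9) = 90 / 6.2 = 14.516 d.
pupal: 171 / (25.1 − 18.9) = 171 / 6.2 = 27.581 d.
Sum = 68.763 ≈ 68.8 days.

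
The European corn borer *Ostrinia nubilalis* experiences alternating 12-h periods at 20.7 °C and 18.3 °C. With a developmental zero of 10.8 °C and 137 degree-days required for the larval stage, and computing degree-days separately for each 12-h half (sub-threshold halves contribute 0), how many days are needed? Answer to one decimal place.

Day half: max(0, 20.7 − 10.8) × 0.5 = 9.9 × 0.5 = 4.95 DD.
Night half: max(0, 18.3 − 10.8) × 0.5 = 7.5 × 0.5 = 3.75 DD.
Per 24 h: 8.70 DD/day.
Duration = 137 / 8.70 = 15.747 ≈ 15.7 days.

15.7 days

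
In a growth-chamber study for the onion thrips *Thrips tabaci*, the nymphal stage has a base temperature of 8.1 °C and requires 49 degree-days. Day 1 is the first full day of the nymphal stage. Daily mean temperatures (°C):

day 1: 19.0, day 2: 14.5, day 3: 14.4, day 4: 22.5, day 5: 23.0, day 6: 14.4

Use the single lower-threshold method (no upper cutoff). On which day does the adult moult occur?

Daily DD above 8.1 °C: 10.9, 6.4, 6.3, 14.4, 14.9, 6.3.
Cumulative: 10.9, 17.3, 23.6, 38.0, 52.9, 59.2.
The total first reaches 49 DD on day 5.

day 5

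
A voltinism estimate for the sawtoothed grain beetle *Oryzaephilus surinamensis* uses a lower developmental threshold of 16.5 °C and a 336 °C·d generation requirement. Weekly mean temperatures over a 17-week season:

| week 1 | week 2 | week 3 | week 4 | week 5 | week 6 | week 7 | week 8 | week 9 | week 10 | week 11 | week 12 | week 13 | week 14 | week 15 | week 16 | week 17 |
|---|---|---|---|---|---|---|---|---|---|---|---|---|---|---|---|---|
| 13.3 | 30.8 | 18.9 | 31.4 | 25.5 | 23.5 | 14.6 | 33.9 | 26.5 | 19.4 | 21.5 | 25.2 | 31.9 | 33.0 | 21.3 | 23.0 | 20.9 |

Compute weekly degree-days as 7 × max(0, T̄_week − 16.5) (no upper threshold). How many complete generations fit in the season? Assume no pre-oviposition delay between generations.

2 generations

Weekly DD (7 × max(0, T̄ − 16.5)): 0.0, 100.1, 16.8, 104.3, 63.0, 49.0, 0.0, 121.8, 70.0, 20.3, 35.0, 60.9, 107.8, 115.5, 33.6, 45.5, 30.8.
Season total = 974.4 DD.
Complete generations = ⌊974.4 / 336⌋ = 2.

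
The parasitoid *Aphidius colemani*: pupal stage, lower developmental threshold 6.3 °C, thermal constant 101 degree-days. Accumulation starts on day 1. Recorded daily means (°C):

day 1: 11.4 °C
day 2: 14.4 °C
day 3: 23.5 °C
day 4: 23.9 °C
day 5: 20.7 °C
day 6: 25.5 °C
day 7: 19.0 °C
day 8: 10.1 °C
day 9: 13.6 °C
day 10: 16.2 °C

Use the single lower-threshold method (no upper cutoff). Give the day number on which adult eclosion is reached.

day 9

Daily DD above 6.3 °C: 5.1, 8.1, 17.2, 17.6, 14.4, 19.2, 12.7, 3.8, 7.3, 9.9.
Cumulative: 5.1, 13.2, 30.4, 48.0, 62.4, 81.6, 94.3, 98.1, 105.4, 115.3.
The total first reaches 101 DD on day 9.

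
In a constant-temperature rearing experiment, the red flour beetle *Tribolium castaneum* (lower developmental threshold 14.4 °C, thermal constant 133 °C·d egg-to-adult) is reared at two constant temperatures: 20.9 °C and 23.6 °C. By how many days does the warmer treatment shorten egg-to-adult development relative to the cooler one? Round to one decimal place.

At 20.9 °C: 133 / (20.9 − 14.4) = 133 / 6.5 = 20.462 d.
At 23.6 °C: 133 / (23.6 − 14.4) = 133 / 9.2 = 14.457 d.
Difference = |20.462 − 14.457| = 6.005 ≈ 6.0 days.

6.0 days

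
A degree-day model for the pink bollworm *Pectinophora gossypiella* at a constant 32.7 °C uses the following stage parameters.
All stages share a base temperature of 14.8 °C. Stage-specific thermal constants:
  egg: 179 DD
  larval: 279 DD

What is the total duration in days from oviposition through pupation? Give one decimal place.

25.6 days

Daily accumulation at 32.7 °C = 32.7 − 14.8 = 17.9 DD/day.
Total K = 179 + 279 = 458 DD.
Total duration = 458 / 17.9 = 25.587 ≈ 25.6 days.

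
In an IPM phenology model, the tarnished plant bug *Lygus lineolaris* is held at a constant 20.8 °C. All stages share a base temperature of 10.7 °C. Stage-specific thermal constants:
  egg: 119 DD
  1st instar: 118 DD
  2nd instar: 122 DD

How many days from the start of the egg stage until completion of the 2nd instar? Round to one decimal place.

35.5 days

Daily accumulation at 20.8 °C = 20.8 − 10.7 = 10.1 DD/day.
Total K = 119 + 118 + 122 = 359 DD.
Total duration = 359 / 10.1 = 35.545 ≈ 35.5 days.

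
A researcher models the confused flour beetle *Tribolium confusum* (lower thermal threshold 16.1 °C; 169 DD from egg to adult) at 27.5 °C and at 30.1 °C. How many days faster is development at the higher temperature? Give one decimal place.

At 27.5 °C: 169 / (27.5 − 16.1) = 169 / 11.4 = 14.825 d.
At 30.1 °C: 169 / (30.1 − 16.1) = 169 / 14.0 = 12.071 d.
Difference = |14.825 − 12.071| = 2.753 ≈ 2.8 days.

2.8 days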